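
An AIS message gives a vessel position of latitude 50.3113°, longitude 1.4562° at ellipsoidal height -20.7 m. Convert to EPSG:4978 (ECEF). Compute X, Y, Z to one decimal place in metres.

X 4079947.0 m, Y 103716.2 m, Z 4884958.5 m

WGS84: a = 6378137 m, e² = 0.006694380; N(φ) = a/√(1−e²sin²φ) = 6390816.842 m.
X = (N+h)·cosφ·cosλ = 4079946.999 m; Y = (N+h)·cosφ·sinλ = 103716.163 m; Z = (N(1−e²)+h)·sinφ = 4884958.451 m.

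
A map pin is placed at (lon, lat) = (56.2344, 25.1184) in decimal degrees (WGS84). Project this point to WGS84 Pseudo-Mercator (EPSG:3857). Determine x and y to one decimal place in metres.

Web Mercator is spherical with R = a = 6378137 m.
x = R·λ = 6378137 × 0.981475433 = 6259984.773 m.
y = R·ln tan(π/4 + φ/2) = 6378137 × 0.453156528 = 2890294.418 m.

x 6259984.8 m, y 2890294.4 m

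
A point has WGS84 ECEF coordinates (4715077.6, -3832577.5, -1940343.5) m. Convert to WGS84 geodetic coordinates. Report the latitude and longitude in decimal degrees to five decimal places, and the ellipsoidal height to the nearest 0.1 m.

lat -17.82180°, lon -39.10540°, h 2372.7 m

λ = atan2(Y, X) = -39.10539957°; p = √(X²+Y²) = 6076233.0 m.
Bowring's method on WGS84 (a = 6378137 m, b = 6356752.314 m) gives φ = -17.82180034°, h = 2372.715 m.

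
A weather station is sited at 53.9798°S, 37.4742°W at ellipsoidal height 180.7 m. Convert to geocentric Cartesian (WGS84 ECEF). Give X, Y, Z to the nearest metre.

X 2983356 m, Y -2287076 m, Z -5135568 m

WGS84: a = 6378137 m, e² = 0.006694380; N(φ) = a/√(1−e²sin²φ) = 6392148.874 m.
X = (N+h)·cosφ·cosλ = 2983356.489 m; Y = (N+h)·cosφ·sinλ = -2287076.319 m; Z = (N(1−e²)+h)·sinφ = -5135568.111 m.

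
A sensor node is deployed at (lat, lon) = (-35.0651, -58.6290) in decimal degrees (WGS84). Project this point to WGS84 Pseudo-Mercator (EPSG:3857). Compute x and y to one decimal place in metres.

x -6526550.4 m, y -4172731.5 m

Web Mercator is spherical with R = a = 6378137 m.
x = R·λ = 6378137 × -1.023269087 = -6526550.426 m.
y = R·ln tan(π/4 + φ/2) = 6378137 × -0.654224188 = -4172731.497 m.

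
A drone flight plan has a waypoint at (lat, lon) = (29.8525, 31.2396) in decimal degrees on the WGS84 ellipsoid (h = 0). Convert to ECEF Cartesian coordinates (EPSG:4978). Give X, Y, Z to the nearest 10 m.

WGS84: a = 6378137 m, e² = 0.006694380; N(φ) = a/√(1−e²sin²φ) = 6383433.273 m.
X = (N+h)·cosφ·cosλ = 4733667.033 m; Y = (N+h)·cosφ·sinλ = 2871284.183 m; Z = (N(1−e²)+h)·sinφ = 3156203.235 m.

X 4733670 m, Y 2871280 m, Z 3156200 m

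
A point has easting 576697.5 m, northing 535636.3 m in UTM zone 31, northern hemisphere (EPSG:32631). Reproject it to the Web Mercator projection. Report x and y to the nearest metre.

Unproject from UTM 31N (λ₀ = 3°) → φ = 4.84559996°, λ = 3.69170017°.
Web Mercator (R = 6378137 m): x = 410958.183 m, y = 540053.882 m.

x 410958 m, y 540054 m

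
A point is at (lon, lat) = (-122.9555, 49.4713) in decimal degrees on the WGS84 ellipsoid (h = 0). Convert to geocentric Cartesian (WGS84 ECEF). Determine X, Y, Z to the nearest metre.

X -2259036 m, Y -3484533 m, Z 4824783 m

WGS84: a = 6378137 m, e² = 0.006694380; N(φ) = a/√(1−e²sin²φ) = 6390506.593 m.
X = (N+h)·cosφ·cosλ = -2259036.267 m; Y = (N+h)·cosφ·sinλ = -3484532.724 m; Z = (N(1−e²)+h)·sinφ = 4824783.191 m.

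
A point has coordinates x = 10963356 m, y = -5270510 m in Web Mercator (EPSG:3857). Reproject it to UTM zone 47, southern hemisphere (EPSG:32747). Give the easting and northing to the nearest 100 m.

Web Mercator inverse (R = 6378137 m) → φ = -42.72699769°, λ = 98.48550260°.
UTM 47S forward: E = 457878.937 m, N = 5269372.601 m.

E 457900 m, N 5269400 m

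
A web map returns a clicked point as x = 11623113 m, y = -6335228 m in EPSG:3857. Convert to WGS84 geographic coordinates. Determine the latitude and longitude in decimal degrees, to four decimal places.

lat -49.3545°, lon 104.4122°

R = 6378137 m. λ = x/R = 104.41220057°.
φ = 2·arctan(exp(y/R)) − 90° = 2·arctan(0.37036) − 90° = -49.35449941°.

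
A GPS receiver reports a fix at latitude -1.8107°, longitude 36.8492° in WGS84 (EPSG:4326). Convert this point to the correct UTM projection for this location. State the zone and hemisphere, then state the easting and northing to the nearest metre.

Longitude 36.8492° lies in the 6° band [36°, 42°), giving zone 37; latitude is south of the equator, so 37S.
Zone 37 central meridian λ₀ = 6×37 − 183 = 39°; Δλ = -2.1508°.
Transverse Mercator on WGS84 with k₀ = 0.9996 gives E = 260732.047 m, N = 9799720.625 m.

Zone 37S: E 260732 m, N 9799721 m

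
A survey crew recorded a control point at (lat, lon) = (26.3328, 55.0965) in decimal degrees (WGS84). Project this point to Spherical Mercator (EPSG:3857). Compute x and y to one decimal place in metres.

Web Mercator is spherical with R = a = 6378137 m.
x = R·λ = 6378137 × 0.961615331 = 6133314.324 m.
y = R·ln tan(π/4 + φ/2) = 6378137 × 0.476684395 = 3040358.377 m.

x 6133314.3 m, y 3040358.4 m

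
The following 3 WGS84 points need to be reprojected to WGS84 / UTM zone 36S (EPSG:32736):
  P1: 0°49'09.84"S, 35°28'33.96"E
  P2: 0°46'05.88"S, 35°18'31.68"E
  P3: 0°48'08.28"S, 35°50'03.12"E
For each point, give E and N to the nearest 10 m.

UTM zone 36S: λ₀ = 33°, k₀ = 0.9996.
P1 (-0.8194°, 35.4761°) → (775586.288, 9909346.419) m.
P2 (-0.7683°, 35.3088°) → (756958.686, 9915010.265) m.
P3 (-0.8023°, 35.8342°) → (815474.287, 9911212.363) m.

P1: E 775590 m, N 9909350 m; P2: E 756960 m, N 9915010 m; P3: E 815470 m, N 9911210 m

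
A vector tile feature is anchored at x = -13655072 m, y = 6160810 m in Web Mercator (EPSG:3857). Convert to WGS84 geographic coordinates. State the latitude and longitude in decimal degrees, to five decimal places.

lat 48.32330°, lon -122.66560°

R = 6378137 m. λ = x/R = -122.66559883°.
φ = 2·arctan(exp(y/R)) − 90° = 2·arctan(2.62722) − 90° = 48.32330023°.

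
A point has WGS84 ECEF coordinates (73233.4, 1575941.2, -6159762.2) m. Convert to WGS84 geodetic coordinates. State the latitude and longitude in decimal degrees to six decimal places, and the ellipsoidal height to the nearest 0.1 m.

λ = atan2(Y, X) = 87.33940051°; p = √(X²+Y²) = 1577641.8 m.
Bowring's method on WGS84 (a = 6378137 m, b = 6356752.314 m) gives φ = -75.72640047°, h = 524.109 m.

lat -75.726400°, lon 87.339401°, h 524.1 m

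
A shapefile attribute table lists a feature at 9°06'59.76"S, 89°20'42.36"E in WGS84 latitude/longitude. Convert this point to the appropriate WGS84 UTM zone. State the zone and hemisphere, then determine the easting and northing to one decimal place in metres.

Zone 45S: E 757745.0 m, N 8991420.7 m

Longitude 89.3451° lies in the 6° band [84°, 90°), giving zone 45; latitude is south of the equator, so 45S.
Zone 45 central meridian λ₀ = 6×45 − 183 = 87°; Δλ = +2.3451°.
Transverse Mercator on WGS84 with k₀ = 0.9996 gives E = 757745.042 m, N = 8991420.713 m.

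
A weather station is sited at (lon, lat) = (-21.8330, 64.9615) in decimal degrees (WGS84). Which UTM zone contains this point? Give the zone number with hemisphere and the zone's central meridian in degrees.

UTM zone = ⌊(λ + 180)/6⌋ + 1; -21.8330° ∈ [-24°, -18°) → zone 27.
Hemisphere: N (φ ≥ 0).
Central meridian λ₀ = 6×27 − 183 = -21°.

Zone 27N, central meridian -21°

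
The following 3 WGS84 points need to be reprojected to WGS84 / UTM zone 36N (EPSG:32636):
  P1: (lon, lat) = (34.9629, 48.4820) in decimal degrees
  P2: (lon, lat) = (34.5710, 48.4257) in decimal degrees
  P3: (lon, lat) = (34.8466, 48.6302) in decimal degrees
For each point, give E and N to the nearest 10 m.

P1: E 645050 m, N 5371740 m; P2: E 616220 m, N 5364810 m; P3: E 636060 m, N 5387990 m

UTM zone 36N: λ₀ = 33°, k₀ = 0.9996.
P1 (48.4820°, 34.9629°) → (645050.977, 5371735.503) m.
P2 (48.4257°, 34.5710°) → (616220.460, 5364808.878) m.
P3 (48.6302°, 34.8466°) → (636059.113, 5387993.877) m.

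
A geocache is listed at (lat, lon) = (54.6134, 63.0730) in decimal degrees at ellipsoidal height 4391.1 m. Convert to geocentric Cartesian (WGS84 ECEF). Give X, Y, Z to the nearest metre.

WGS84: a = 6378137 m, e² = 0.006694380; N(φ) = a/√(1−e²sin²φ) = 6392374.121 m.
X = (N+h)·cosφ·cosλ = 1677513.198 m; Y = (N+h)·cosφ·sinλ = 3302700.880 m; Z = (N(1−e²)+h)·sinφ = 5180160.073 m.

X 1677513 m, Y 3302701 m, Z 5180160 m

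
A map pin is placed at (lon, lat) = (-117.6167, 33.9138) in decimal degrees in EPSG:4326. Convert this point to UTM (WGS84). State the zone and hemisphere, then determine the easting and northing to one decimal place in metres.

Longitude -117.6167° lies in the 6° band [-120°, -114°), giving zone 11; latitude is north of the equator, so 11N.
Zone 11 central meridian λ₀ = 6×11 − 183 = -117°; Δλ = -0.6167°.
Transverse Mercator on WGS84 with k₀ = 0.9996 gives E = 442991.211 m, N = 3752769.544 m.

Zone 11N: E 442991.2 m, N 3752769.5 m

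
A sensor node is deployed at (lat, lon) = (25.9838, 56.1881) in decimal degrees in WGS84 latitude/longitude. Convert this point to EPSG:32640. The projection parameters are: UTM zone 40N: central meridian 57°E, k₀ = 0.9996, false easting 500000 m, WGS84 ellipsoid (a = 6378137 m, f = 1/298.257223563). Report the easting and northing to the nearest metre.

E 418734 m, N 2874142 m

Zone 40 central meridian λ₀ = 6×40 − 183 = 57°; Δλ = -0.8119°.
Transverse Mercator on WGS84 with k₀ = 0.9996 gives E = 418734.113 m, N = 2874142.064 m.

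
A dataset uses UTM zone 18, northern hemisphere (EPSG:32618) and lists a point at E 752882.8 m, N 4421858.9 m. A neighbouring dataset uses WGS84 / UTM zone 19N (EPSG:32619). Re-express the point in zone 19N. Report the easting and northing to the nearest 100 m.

E 240000 m, N 4422100 m

UTM 18N → geographic: φ = 39.90909976°, λ = -72.04159945°.
UTM 19N (λ₀ = -69°) forward: E = 240004.219 m, N = 4422098.064 m.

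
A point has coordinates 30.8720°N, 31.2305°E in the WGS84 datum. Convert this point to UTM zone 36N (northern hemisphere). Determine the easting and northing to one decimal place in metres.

E 330834.8 m, N 3416757.1 m

Zone 36 central meridian λ₀ = 6×36 − 183 = 33°; Δλ = -1.7695°.
Transverse Mercator on WGS84 with k₀ = 0.9996 gives E = 330834.761 m, N = 3416757.111 m.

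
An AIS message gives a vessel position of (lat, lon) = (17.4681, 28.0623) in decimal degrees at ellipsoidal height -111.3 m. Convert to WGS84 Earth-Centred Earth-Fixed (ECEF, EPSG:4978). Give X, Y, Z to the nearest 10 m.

X 5370270 m, Y 2862920 m, Z 1902280 m

WGS84: a = 6378137 m, e² = 0.006694380; N(φ) = a/√(1−e²sin²φ) = 6380061.505 m.
X = (N+h)·cosφ·cosλ = 5370274.261 m; Y = (N+h)·cosφ·sinλ = 2862919.987 m; Z = (N(1−e²)+h)·sinφ = 1902279.400 m.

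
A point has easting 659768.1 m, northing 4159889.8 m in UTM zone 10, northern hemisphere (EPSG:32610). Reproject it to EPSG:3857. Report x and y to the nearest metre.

x -13490898 m, y 4519167 m

Unproject from UTM 10N (λ₀ = -123°) → φ = 37.57219967°, λ = -121.19079995°.
Web Mercator (R = 6378137 m): x = -13490898.140 m, y = 4519167.004 m.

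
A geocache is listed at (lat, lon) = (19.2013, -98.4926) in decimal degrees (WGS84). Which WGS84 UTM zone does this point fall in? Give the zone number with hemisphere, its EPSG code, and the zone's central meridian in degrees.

Zone 14N (EPSG:32614), central meridian -99°

UTM zone = ⌊(λ + 180)/6⌋ + 1; -98.4926° ∈ [-102°, -96°) → zone 14.
Hemisphere: N (φ ≥ 0).
Central meridian λ₀ = 6×14 − 183 = -99°.
EPSG code: 32614.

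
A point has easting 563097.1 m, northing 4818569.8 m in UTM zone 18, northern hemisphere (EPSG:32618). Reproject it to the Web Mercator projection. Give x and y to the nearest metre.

x -8262055 m, y 5391060 m

Unproject from UTM 18N (λ₀ = -75°) → φ = 43.51739997°, λ = -74.21930054°.
Web Mercator (R = 6378137 m): x = -8262054.743 m, y = 5391059.942 m.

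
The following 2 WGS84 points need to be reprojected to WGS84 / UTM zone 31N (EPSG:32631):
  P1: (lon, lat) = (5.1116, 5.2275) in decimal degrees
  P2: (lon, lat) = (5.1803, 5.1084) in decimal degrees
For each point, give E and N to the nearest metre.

UTM zone 31N: λ₀ = 3°, k₀ = 0.9996.
P1 (5.2275°, 5.1116°) → (734049.890, 578204.973) m.
P2 (5.1084°, 5.1803°) → (741713.367, 565056.335) m.

P1: E 734050 m, N 578205 m; P2: E 741713 m, N 565056 m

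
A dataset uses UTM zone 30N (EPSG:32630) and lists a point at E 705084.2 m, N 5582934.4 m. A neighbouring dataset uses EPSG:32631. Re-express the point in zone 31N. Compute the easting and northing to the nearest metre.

E 278362 m, N 5583603 m

UTM 30N → geographic: φ = 50.36269962°, λ = -0.11640025°.
UTM 31N (λ₀ = 3°) forward: E = 278361.741 m, N = 5583602.510 m.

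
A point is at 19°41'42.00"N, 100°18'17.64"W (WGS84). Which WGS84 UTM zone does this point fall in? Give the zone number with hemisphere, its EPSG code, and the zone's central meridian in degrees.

Zone 14N (EPSG:32614), central meridian -99°

UTM zone = ⌊(λ + 180)/6⌋ + 1; -100.3049° ∈ [-102°, -96°) → zone 14.
Hemisphere: N (φ ≥ 0).
Central meridian λ₀ = 6×14 − 183 = -99°.
EPSG code: 32614.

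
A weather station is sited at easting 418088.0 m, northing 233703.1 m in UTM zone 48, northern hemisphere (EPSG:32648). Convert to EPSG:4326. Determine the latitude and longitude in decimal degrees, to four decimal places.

lat 2.1142°, lon 104.2634°

Zone 48N: λ₀ = 105°, k₀ = 0.9996, false easting 500000 m.
Meridian distance M = (N − FN)/k₀ = 233796.6 m.
Inverse transverse Mercator on WGS84 gives φ = 2.11419988°, λ = 104.26339983°.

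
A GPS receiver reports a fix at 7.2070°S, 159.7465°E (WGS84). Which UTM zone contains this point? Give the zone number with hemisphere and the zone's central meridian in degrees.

UTM zone = ⌊(λ + 180)/6⌋ + 1; 159.7465° ∈ [156°, 162°) → zone 57.
Hemisphere: S (φ < 0).
Central meridian λ₀ = 6×57 − 183 = 159°.

Zone 57S, central meridian 159°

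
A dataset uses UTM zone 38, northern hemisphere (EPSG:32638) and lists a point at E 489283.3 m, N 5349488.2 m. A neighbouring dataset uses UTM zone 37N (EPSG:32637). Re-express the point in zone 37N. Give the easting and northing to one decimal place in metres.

UTM 38N → geographic: φ = 48.29849986°, λ = 44.85550028°.
UTM 37N (λ₀ = 39°) forward: E = 934181.199 m, N = 5366070.122 m.

E 934181.2 m, N 5366070.1 m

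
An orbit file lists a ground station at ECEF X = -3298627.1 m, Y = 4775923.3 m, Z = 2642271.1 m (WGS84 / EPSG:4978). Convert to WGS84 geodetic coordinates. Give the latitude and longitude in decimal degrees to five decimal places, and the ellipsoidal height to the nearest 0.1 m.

lat 24.62150°, lon 124.63200°, h 3007.9 m

λ = atan2(Y, X) = 124.63200004°; p = √(X²+Y²) = 5804341.8 m.
Bowring's method on WGS84 (a = 6378137 m, b = 6356752.314 m) gives φ = 24.62150001°, h = 3007.945 m.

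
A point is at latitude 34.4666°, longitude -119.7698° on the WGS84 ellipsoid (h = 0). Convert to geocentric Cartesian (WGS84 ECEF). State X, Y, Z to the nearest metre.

WGS84: a = 6378137 m, e² = 0.006694380; N(φ) = a/√(1−e²sin²φ) = 6384985.447 m.
X = (N+h)·cosφ·cosλ = -2613732.889 m; Y = (N+h)·cosφ·sinλ = -4569418.030 m; Z = (N(1−e²)+h)·sinφ = 3589237.859 m.

X -2613733 m, Y -4569418 m, Z 3589238 m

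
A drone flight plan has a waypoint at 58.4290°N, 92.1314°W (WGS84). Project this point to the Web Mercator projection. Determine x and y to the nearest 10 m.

Web Mercator is spherical with R = a = 6378137 m.
x = R·λ = 6378137 × -1.607996274 = -10256020.534 m.
y = R·ln tan(π/4 + φ/2) = 6378137 × 1.263375524 = 8057982.173 m.

x -10256020 m, y 8057980 m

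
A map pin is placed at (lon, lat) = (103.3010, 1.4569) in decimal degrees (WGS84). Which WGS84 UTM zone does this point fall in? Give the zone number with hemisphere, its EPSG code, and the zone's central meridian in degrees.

UTM zone = ⌊(λ + 180)/6⌋ + 1; 103.3010° ∈ [102°, 108°) → zone 48.
Hemisphere: N (φ ≥ 0).
Central meridian λ₀ = 6×48 − 183 = 105°.
EPSG code: 32648.

Zone 48N (EPSG:32648), central meridian 105°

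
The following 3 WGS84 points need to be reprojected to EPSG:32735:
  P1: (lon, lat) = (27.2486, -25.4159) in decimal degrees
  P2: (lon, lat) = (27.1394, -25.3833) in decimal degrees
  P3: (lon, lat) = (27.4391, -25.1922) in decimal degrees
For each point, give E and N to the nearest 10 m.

UTM zone 35S: λ₀ = 27°, k₀ = 0.9996.
P1 (-25.4159°, 27.2486°) → (525001.100, 7188975.666) m.
P2 (-25.3833°, 27.1394°) → (514022.868, 7192601.579) m.
P3 (-25.1922°, 27.4391°) → (544240.554, 7213697.785) m.

P1: E 525000 m, N 7188980 m; P2: E 514020 m, N 7192600 m; P3: E 544240 m, N 7213700 m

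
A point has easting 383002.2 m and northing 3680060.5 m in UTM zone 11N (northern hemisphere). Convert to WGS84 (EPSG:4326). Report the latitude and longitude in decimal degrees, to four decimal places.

Zone 11N: λ₀ = -117°, k₀ = 0.9996, false easting 500000 m.
Meridian distance M = (N − FN)/k₀ = 3681533.1 m.
Inverse transverse Mercator on WGS84 gives φ = 33.25319967°, λ = -118.25600026°.

lat 33.2532°, lon -118.2560°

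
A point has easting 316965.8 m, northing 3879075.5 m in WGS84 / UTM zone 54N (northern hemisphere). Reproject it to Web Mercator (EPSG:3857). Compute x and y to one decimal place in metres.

Unproject from UTM 54N (λ₀ = 141°) → φ = 35.03780004°, λ = 138.99339982°.
Web Mercator (R = 6378137 m): x = 15472674.492 m, y = 4169019.206 m.

x 15472674.5 m, y 4169019.2 m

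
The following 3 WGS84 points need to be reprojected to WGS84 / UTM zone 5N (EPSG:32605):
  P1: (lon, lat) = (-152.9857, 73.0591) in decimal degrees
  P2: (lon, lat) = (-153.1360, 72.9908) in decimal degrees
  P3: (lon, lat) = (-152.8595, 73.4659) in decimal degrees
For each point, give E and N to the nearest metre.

UTM zone 5N: λ₀ = -153°, k₀ = 0.9996.
P1 (73.0591°, -152.9857°) → (500465.088, 8107072.649) m.
P2 (72.9908°, -153.1360°) → (495559.491, 8099458.552) m.
P3 (73.4659°, -152.8595°) → (504463.000, 8152458.720) m.

P1: E 500465 m, N 8107073 m; P2: E 495559 m, N 8099459 m; P3: E 504463 m, N 8152459 m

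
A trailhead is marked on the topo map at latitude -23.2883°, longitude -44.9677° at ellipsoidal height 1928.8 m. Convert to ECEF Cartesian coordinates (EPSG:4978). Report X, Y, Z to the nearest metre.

WGS84: a = 6378137 m, e² = 0.006694380; N(φ) = a/√(1−e²sin²φ) = 6381476.613 m.
X = (N+h)·cosφ·cosλ = 4148337.780 m; Y = (N+h)·cosφ·sinλ = -4143663.235 m; Z = (N(1−e²)+h)·sinφ = -2506840.339 m.

X 4148338 m, Y -4143663 m, Z -2506840 m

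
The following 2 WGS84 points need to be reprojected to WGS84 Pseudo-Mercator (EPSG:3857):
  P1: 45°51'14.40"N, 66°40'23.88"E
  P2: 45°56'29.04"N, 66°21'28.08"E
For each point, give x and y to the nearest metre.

Web Mercator: x = R·λ, y = R·ln tan(π/4+φ/2), R = 6378137 m.
P1 (45.8540°, 66.6733°) → (7422037.806, 5756983.407) m.
P2 (45.9414°, 66.3578°) → (7386916.506, 5770963.497) m.

P1: x 7422038 m, y 5756983 m; P2: x 7386917 m, y 5770963 m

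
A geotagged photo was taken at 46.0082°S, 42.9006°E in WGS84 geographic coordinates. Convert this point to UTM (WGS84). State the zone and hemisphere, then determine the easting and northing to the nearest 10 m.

Zone 38S: E 337460 m, N 4902900 m

Longitude 42.9006° lies in the 6° band [42°, 48°), giving zone 38; latitude is south of the equator, so 38S.
Zone 38 central meridian λ₀ = 6×38 − 183 = 45°; Δλ = -2.0994°.
Transverse Mercator on WGS84 with k₀ = 0.9996 gives E = 337463.846 m, N = 4902898.626 m.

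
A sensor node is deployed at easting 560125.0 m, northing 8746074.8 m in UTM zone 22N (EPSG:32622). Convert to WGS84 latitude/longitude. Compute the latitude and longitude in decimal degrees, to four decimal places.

Zone 22N: λ₀ = -51°, k₀ = 0.9996, false easting 500000 m.
Meridian distance M = (N − FN)/k₀ = 8749574.6 m.
Inverse transverse Mercator on WGS84 gives φ = 78.77310013°, λ = -48.23270101°.

lat 78.7731°, lon -48.2327°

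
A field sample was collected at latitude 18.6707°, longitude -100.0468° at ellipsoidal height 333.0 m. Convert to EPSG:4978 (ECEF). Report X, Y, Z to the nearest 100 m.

WGS84: a = 6378137 m, e² = 0.006694380; N(φ) = a/√(1−e²sin²φ) = 6380326.004 m.
X = (N+h)·cosφ·cosλ = -1054543.031 m; Y = (N+h)·cosφ·sinλ = -5952176.586 m; Z = (N(1−e²)+h)·sinφ = 2028957.762 m.

X -1054500 m, Y -5952200 m, Z 2029000 m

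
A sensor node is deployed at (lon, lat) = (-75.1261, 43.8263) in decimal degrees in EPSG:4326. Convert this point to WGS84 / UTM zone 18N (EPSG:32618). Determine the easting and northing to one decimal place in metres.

E 489860.6 m, N 4852588.4 m

Zone 18 central meridian λ₀ = 6×18 − 183 = -75°; Δλ = -0.1261°.
Transverse Mercator on WGS84 with k₀ = 0.9996 gives E = 489860.596 m, N = 4852588.385 m.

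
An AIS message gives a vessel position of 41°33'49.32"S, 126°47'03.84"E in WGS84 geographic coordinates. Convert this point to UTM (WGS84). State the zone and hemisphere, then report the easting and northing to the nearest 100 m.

Zone 52S: E 315300 m, N 5396300 m

Longitude 126.7844° lies in the 6° band [126°, 132°), giving zone 52; latitude is south of the equator, so 52S.
Zone 52 central meridian λ₀ = 6×52 − 183 = 129°; Δλ = -2.2156°.
Transverse Mercator on WGS84 with k₀ = 0.9996 gives E = 315255.609 m, N = 5396293.344 m.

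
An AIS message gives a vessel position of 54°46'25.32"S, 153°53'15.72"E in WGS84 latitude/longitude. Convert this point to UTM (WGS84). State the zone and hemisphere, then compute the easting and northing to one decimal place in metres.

Longitude 153.8877° lies in the 6° band [150°, 156°), giving zone 56; latitude is south of the equator, so 56S.
Zone 56 central meridian λ₀ = 6×56 − 183 = 153°; Δλ = +0.8877°.
Transverse Mercator on WGS84 with k₀ = 0.9996 gives E = 557103.253 m, N = 3930029.179 m.

Zone 56S: E 557103.3 m, N 3930029.2 m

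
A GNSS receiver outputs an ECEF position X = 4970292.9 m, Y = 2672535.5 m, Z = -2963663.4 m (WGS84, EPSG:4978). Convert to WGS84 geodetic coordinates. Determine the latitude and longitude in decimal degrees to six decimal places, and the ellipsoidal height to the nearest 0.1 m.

lat -27.865800°, lon 28.267000°, h 636.2 m

λ = atan2(Y, X) = 28.26700003°; p = √(X²+Y²) = 5643248.8 m.
Bowring's method on WGS84 (a = 6378137 m, b = 6356752.314 m) gives φ = -27.86579975°, h = 636.185 m.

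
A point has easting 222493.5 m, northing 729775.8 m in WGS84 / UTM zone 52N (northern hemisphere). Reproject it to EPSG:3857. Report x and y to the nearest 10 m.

x 14080850 m, y 735880 m

Unproject from UTM 52N (λ₀ = 129°) → φ = 6.59589979°, λ = 126.49039991°.
Web Mercator (R = 6378137 m): x = 14080846.908 m, y = 735879.398 m.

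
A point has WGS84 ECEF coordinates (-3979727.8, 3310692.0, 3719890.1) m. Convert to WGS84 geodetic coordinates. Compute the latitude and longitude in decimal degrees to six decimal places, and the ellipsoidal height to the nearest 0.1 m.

lat 35.882500°, lon 140.243300°, h 3845.4 m

λ = atan2(Y, X) = 140.24330029°; p = √(X²+Y²) = 5176766.8 m.
Bowring's method on WGS84 (a = 6378137 m, b = 6356752.314 m) gives φ = 35.88250008°, h = 3845.375 m.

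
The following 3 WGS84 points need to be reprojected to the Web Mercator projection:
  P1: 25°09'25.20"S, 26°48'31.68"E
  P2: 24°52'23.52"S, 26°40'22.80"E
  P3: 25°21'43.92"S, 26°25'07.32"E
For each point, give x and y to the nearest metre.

Web Mercator: x = R·λ, y = R·ln tan(π/4+φ/2), R = 6378137 m.
P1 (-25.1570°, 26.8088°) → (2984341.965, -2895040.892) m.
P2 (-24.8732°, 26.6730°) → (2969224.778, -2860178.119) m.
P3 (-25.3622°, 26.4187°) → (2940916.231, -2920298.731) m.

P1: x 2984342 m, y -2895041 m; P2: x 2969225 m, y -2860178 m; P3: x 2940916 m, y -2920299 m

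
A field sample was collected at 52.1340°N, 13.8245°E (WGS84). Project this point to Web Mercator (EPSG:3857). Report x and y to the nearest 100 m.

Web Mercator is spherical with R = a = 6378137 m.
x = R·λ = 6378137 × 0.241283042 = 1538936.300 m.
y = R·ln tan(π/4 + φ/2) = 6378137 × 1.069966157 = 6824390.732 m.

x 1538900 m, y 6824400 m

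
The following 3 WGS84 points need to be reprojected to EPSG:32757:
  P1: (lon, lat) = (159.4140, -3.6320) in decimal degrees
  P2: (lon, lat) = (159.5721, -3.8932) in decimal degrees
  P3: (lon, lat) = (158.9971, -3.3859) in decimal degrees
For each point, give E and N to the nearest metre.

P1: E 545976 m, N 9598539 m; P2: E 563516 m, N 9569656 m; P3: E 499678 m, N 9625752 m

UTM zone 57S: λ₀ = 159°, k₀ = 0.9996.
P1 (-3.6320°, 159.4140°) → (545976.325, 9598538.955) m.
P2 (-3.8932°, 159.5721°) → (563515.533, 9569656.249) m.
P3 (-3.3859°, 158.9971°) → (499677.862, 9625751.945) m.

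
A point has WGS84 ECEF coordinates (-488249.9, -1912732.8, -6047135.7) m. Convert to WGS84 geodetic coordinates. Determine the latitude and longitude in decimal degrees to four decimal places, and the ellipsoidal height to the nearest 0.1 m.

lat -72.0341°, lon -104.3197°, h 2391.3 m

λ = atan2(Y, X) = -104.31969936°; p = √(X²+Y²) = 1974065.5 m.
Bowring's method on WGS84 (a = 6378137 m, b = 6356752.314 m) gives φ = -72.03409987°, h = 2391.267 m.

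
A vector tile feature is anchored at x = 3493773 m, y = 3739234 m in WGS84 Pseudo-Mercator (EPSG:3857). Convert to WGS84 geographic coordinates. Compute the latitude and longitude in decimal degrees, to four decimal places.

R = 6378137 m. λ = x/R = 31.38509685°.
φ = 2·arctan(exp(y/R)) − 90° = 2·arctan(1.79725) − 90° = 31.81639749°.

lat 31.8164°, lon 31.3851°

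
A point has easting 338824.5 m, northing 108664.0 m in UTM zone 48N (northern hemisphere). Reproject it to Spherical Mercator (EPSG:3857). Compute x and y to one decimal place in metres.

Unproject from UTM 48N (λ₀ = 105°) → φ = 0.98280012°, λ = 103.55150006°.
Web Mercator (R = 6378137 m): x = 11527300.257 m, y = 109410.174 m.

x 11527300.3 m, y 109410.2 m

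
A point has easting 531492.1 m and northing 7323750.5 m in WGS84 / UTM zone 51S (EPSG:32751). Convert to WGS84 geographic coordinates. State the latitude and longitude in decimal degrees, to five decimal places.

Zone 51S: λ₀ = 123°, k₀ = 0.9996, false easting 500000 m, false northing 10000000 m.
Meridian distance M = (N − FN)/k₀ = -2677320.4 m.
Inverse transverse Mercator on WGS84 gives φ = -24.19859964°, λ = 123.31009985°.

lat -24.19860°, lon 123.31010°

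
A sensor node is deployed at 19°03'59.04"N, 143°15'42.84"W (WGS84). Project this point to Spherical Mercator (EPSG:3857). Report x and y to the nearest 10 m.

Web Mercator is spherical with R = a = 6378137 m.
x = R·λ = 6378137 × -2.500391848 = -15947841.758 m.
y = R·ln tan(π/4 + φ/2) = 6378137 × 0.339088828 = 2162755.001 m.

x -15947840 m, y 2162760 m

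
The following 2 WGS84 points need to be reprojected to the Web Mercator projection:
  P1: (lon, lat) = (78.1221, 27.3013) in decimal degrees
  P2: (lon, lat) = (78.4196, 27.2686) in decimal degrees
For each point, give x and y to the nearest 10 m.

P1: x 8696510 m, y 3161170 m; P2: x 8729630 m, y 3157070 m

Web Mercator: x = R·λ, y = R·ln tan(π/4+φ/2), R = 6378137 m.
P1 (27.3013°, 78.1221°) → (8696512.392, 3161165.898) m.
P2 (27.2686°, 78.4196°) → (8729629.940, 3157070.036) m.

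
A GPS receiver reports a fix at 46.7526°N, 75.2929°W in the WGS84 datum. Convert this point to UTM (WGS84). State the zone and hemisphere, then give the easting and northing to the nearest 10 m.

Zone 18N: E 477630 m, N 5177710 m

Longitude -75.2929° lies in the 6° band [-78°, -72°), giving zone 18; latitude is north of the equator, so 18N.
Zone 18 central meridian λ₀ = 6×18 − 183 = -75°; Δλ = -0.2929°.
Transverse Mercator on WGS84 with k₀ = 0.9996 gives E = 477629.536 m, N = 5177713.692 m.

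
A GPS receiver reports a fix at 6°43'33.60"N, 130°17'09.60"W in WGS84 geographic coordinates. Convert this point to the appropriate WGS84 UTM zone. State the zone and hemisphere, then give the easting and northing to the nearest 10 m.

Zone 9N: E 357870 m, N 743650 m

Longitude -130.2860° lies in the 6° band [-132°, -126°), giving zone 9; latitude is north of the equator, so 9N.
Zone 9 central meridian λ₀ = 6×9 − 183 = -129°; Δλ = -1.2860°.
Transverse Mercator on WGS84 with k₀ = 0.9996 gives E = 357867.055 m, N = 743646.132 m.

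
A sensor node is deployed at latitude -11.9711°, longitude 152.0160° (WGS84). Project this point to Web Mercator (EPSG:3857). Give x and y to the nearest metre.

x 16922344 m, y -1342420 m

Web Mercator is spherical with R = a = 6378137 m.
x = R·λ = 6378137 × 2.653179716 = 16922343.712 m.
y = R·ln tan(π/4 + φ/2) = 6378137 × -0.210472051 = -1342419.579 m.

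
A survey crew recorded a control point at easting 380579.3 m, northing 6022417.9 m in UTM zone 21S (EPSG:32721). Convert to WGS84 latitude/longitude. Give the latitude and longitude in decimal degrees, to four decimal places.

lat -35.9353°, lon -58.3239°

Zone 21S: λ₀ = -57°, k₀ = 0.9996, false easting 500000 m, false northing 10000000 m.
Meridian distance M = (N − FN)/k₀ = -3979173.8 m.
Inverse transverse Mercator on WGS84 gives φ = -35.93529998°, λ = -58.32390018°.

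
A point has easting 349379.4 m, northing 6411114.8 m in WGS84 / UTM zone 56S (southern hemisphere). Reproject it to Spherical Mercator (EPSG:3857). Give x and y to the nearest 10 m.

x 16853550 m, y -3819480 m

Unproject from UTM 56S (λ₀ = 153°) → φ = -32.42689969°, λ = 151.39799965°.
Web Mercator (R = 6378137 m): x = 16853548.228 m, y = -3819479.221 m.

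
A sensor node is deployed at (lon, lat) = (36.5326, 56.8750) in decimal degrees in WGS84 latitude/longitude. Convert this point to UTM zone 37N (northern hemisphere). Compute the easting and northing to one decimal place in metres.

E 349627.2 m, N 6306183.9 m

Zone 37 central meridian λ₀ = 6×37 − 183 = 39°; Δλ = -2.4674°.
Transverse Mercator on WGS84 with k₀ = 0.9996 gives E = 349627.214 m, N = 6306183.948 m.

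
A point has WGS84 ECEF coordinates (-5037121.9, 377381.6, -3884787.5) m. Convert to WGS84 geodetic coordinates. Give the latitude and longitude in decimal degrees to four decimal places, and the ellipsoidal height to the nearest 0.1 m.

λ = atan2(Y, X) = 175.71539989°; p = √(X²+Y²) = 5051238.8 m.
Bowring's method on WGS84 (a = 6378137 m, b = 6356752.314 m) gives φ = -37.74909995°, h = 2165.713 m.

lat -37.7491°, lon 175.7154°, h 2165.7 m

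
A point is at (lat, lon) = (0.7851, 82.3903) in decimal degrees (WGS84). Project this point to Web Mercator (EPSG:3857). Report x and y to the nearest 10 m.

Web Mercator is spherical with R = a = 6378137 m.
x = R·λ = 6378137 × 1.437982007 = 9171646.242 m.
y = R·ln tan(π/4 + φ/2) = 6378137 × 0.013703009 = 87399.667 m.

x 9171650 m, y 87400 m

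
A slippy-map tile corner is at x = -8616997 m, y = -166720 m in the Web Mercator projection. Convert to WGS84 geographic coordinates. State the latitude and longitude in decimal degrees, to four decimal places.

lat -1.4975°, lon -77.4078°

R = 6378137 m. λ = x/R = -77.40780108°.
φ = 2·arctan(exp(y/R)) − 90° = 2·arctan(0.97420) − 90° = -1.49750072°.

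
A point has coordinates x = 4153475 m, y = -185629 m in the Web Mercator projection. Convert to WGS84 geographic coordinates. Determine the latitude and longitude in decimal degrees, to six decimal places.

lat -1.667298°, lon 37.311301°

R = 6378137 m. λ = x/R = 37.31130075°.
φ = 2·arctan(exp(y/R)) − 90° = 2·arctan(0.97132) − 90° = -1.66729832°.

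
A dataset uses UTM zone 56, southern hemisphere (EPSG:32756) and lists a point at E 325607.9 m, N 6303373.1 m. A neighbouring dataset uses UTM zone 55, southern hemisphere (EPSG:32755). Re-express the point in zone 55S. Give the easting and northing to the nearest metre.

UTM 56S → geographic: φ = -33.39480006°, λ = 151.12490018°.
UTM 55S (λ₀ = 147°) forward: E = 883737.274 m, N = 6297333.285 m.

E 883737 m, N 6297333 m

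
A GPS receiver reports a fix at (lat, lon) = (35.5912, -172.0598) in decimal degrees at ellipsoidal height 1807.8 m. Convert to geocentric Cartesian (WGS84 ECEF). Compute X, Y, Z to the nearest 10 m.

WGS84: a = 6378137 m, e² = 0.006694380; N(φ) = a/√(1−e²sin²φ) = 6385380.637 m.
X = (N+h)·cosφ·cosλ = -5144202.800 m; Y = (N+h)·cosφ·sinλ = -717496.269 m; Z = (N(1−e²)+h)·sinφ = 3692453.221 m.

X -5144200 m, Y -717500 m, Z 3692450 m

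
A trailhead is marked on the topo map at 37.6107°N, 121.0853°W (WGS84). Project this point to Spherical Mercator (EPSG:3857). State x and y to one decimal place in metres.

Web Mercator is spherical with R = a = 6378137 m.
x = R·λ = 6378137 × -2.113337161 = -13479153.939 m.
y = R·ln tan(π/4 + φ/2) = 6378137 × 0.709388308 = 4524575.815 m.

x -13479153.9 m, y 4524575.8 m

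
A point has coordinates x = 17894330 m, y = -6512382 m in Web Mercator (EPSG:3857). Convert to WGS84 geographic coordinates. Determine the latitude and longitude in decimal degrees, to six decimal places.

lat -50.380200°, lon 160.747501°

R = 6378137 m. λ = x/R = 160.74750138°.
φ = 2·arctan(exp(y/R)) − 90° = 2·arctan(0.36022) − 90° = -50.38019997°.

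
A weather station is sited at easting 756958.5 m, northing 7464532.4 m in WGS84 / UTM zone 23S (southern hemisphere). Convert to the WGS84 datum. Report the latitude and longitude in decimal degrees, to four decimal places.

Zone 23S: λ₀ = -45°, k₀ = 0.9996, false easting 500000 m, false northing 10000000 m.
Meridian distance M = (N − FN)/k₀ = -2536482.2 m.
Inverse transverse Mercator on WGS84 gives φ = -22.90750005°, λ = -42.49490025°.

lat -22.9075°, lon -42.4949°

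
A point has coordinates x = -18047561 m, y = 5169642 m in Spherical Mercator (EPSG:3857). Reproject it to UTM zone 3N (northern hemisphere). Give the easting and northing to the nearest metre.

Web Mercator inverse (R = 6378137 m) → φ = 42.05780307°, λ = -162.12399887°.
UTM 3N forward: E = 737978.307 m, N = 4660196.866 m.

E 737978 m, N 4660197 m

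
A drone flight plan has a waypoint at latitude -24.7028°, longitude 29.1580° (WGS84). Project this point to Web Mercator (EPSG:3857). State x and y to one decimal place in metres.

x 3245853.7 m, y -2839284.2 m

Web Mercator is spherical with R = a = 6378137 m.
x = R·λ = 6378137 × 0.508903103 = 3245853.713 m.
y = R·ln tan(π/4 + φ/2) = 6378137 × -0.445158863 = -2839284.215 m.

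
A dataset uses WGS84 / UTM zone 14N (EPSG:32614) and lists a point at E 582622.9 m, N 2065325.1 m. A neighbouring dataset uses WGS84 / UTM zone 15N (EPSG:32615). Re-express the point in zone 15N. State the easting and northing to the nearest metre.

E -50694 m, N 2073188 m

UTM 14N → geographic: φ = 18.67750022°, λ = -98.21650014°.
UTM 15N (λ₀ = -93°) forward: E = -50694.102 m, N = 2073188.055 m.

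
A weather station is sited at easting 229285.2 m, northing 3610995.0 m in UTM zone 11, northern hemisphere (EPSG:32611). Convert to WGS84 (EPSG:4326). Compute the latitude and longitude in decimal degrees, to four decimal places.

Zone 11N: λ₀ = -117°, k₀ = 0.9996, false easting 500000 m.
Meridian distance M = (N − FN)/k₀ = 3612440.0 m.
Inverse transverse Mercator on WGS84 gives φ = 32.60339991°, λ = -119.88460052°.

lat 32.6034°, lon -119.8846°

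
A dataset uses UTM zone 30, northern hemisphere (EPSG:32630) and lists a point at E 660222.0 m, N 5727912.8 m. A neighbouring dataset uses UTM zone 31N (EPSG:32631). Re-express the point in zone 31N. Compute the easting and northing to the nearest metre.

E 245432 m, N 5731792 m

UTM 30N → geographic: φ = 51.67929956°, λ = -0.68249933°.
UTM 31N (λ₀ = 3°) forward: E = 245432.331 m, N = 5731792.130 m.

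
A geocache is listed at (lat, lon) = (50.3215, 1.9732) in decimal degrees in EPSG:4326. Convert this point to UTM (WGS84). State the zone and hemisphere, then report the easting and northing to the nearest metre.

Longitude 1.9732° lies in the 6° band [0°, 6°), giving zone 31; latitude is north of the equator, so 31N.
Zone 31 central meridian λ₀ = 6×31 − 183 = 3°; Δλ = -1.0268°.
Transverse Mercator on WGS84 with k₀ = 0.9996 gives E = 426904.862 m, N = 5574881.653 m.

Zone 31N: E 426905 m, N 5574882 m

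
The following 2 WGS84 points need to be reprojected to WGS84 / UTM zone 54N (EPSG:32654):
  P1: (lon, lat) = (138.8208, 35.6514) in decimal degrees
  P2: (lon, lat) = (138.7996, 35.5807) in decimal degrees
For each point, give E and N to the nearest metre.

UTM zone 54N: λ₀ = 141°, k₀ = 0.9996.
P1 (35.6514°, 138.8208°) → (302717.766, 3947472.068) m.
P2 (35.5807°, 138.7996°) → (300622.739, 3939671.811) m.

P1: E 302718 m, N 3947472 m; P2: E 300623 m, N 3939672 m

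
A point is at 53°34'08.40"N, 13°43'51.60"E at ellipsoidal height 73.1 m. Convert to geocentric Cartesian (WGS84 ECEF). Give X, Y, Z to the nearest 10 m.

X 3687480 m, Y 901020 m, Z 5108460 m

WGS84: a = 6378137 m, e² = 0.006694380; N(φ) = a/√(1−e²sin²φ) = 6392001.973 m.
X = (N+h)·cosφ·cosλ = 3687475.801 m; Y = (N+h)·cosφ·sinλ = 901023.661 m; Z = (N(1−e²)+h)·sinφ = 5108460.462 m.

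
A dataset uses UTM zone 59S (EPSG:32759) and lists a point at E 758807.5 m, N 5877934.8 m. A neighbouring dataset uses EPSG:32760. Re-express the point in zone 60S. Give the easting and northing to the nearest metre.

E 226351 m, N 5877464 m

UTM 59S → geographic: φ = -37.20920024°, λ = 173.91640053°.
UTM 60S (λ₀ = 177°) forward: E = 226351.143 m, N = 5877464.438 m.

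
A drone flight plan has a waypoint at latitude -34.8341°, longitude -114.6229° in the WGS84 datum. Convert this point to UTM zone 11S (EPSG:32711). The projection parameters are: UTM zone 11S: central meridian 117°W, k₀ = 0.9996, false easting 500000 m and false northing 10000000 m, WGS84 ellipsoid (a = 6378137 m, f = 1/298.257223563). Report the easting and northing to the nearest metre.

Zone 11 central meridian λ₀ = 6×11 − 183 = -117°; Δλ = +2.3771°.
Transverse Mercator on WGS84 with k₀ = 0.9996 gives E = 717373.046 m, N = 6142777.817 m.

E 717373 m, N 6142778 m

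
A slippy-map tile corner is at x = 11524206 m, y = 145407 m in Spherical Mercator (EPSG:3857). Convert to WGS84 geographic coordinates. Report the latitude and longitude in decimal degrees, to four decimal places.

R = 6378137 m. λ = x/R = 103.52370387°.
φ = 2·arctan(exp(y/R)) − 90° = 2·arctan(1.02306) − 90° = 1.30610017°.

lat 1.3061°, lon 103.5237°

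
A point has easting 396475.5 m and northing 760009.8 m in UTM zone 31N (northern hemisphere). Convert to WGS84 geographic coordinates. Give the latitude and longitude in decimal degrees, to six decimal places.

Zone 31N: λ₀ = 3°, k₀ = 0.9996, false easting 500000 m.
Meridian distance M = (N − FN)/k₀ = 760313.9 m.
Inverse transverse Mercator on WGS84 gives φ = 6.87479991°, λ = 2.06299967°.

lat 6.874800°, lon 2.063000°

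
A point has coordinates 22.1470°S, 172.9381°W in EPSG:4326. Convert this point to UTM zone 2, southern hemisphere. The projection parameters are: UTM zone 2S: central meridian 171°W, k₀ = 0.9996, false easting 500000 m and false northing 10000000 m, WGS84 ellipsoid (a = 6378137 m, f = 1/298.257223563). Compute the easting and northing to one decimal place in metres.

Zone 2 central meridian λ₀ = 6×2 − 183 = -171°; Δλ = -1.9381°.
Transverse Mercator on WGS84 with k₀ = 0.9996 gives E = 300127.043 m, N = 7549627.338 m.

E 300127.0 m, N 7549627.3 m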